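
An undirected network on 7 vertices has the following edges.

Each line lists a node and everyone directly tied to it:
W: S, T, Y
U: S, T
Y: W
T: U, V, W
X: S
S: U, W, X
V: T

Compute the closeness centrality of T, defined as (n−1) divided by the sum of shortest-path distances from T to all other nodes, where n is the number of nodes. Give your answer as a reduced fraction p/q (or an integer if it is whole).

Distances from T: S:2, U:1, V:1, W:1, X:3, Y:2. Sum = 10.
n = 7, so closeness = 6/10 = 3/5.

3/5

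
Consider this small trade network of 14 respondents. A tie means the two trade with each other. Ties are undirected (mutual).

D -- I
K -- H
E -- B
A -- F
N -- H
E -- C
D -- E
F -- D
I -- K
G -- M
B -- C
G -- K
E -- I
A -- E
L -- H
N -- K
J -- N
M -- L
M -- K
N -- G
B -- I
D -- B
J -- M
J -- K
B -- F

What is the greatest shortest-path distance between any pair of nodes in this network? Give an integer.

5

Eccentricity of each node (its greatest distance to any other): A:5, B:4, C:5, D:4, E:4, F:5, G:4, H:4, I:3, J:4, K:3, L:5, M:4, N:4.
The maximum eccentricity is 5, realized for instance by the pair L–F via L – H – K – I – D – F. So the diameter is 5.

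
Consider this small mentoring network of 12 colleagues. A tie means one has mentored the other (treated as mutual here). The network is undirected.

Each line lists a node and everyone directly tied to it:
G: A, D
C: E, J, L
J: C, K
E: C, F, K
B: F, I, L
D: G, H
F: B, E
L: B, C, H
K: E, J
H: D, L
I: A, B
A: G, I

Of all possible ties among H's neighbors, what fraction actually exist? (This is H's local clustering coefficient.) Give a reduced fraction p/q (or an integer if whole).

0

H's neighbors: D and L (k = 2).
Possible neighbor pairs: C(2,2) = 1. Edges among them: none → e = 0.
Clustering(H) = 0/1.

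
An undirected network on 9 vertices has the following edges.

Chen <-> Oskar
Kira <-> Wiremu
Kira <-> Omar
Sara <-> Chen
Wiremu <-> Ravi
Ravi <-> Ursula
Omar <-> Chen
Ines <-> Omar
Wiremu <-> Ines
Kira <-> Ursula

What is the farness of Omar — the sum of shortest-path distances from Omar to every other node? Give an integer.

Distances from Omar: Chen:1, Ines:1, Kira:1, Oskar:2, Ravi:3, Sara:2, Ursula:2, Wiremu:2.
Sum = 1 + 1 + 1 + 2 + 3 + 2 + 2 + 2 = 14.

14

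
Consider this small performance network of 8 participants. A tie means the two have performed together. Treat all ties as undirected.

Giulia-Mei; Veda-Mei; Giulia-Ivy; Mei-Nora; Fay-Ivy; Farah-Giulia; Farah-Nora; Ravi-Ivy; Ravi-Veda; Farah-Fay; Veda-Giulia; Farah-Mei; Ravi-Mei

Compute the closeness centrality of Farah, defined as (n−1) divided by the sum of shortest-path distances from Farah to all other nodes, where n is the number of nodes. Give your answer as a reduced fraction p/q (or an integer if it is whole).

7/10

Distances from Farah: Fay:1, Giulia:1, Ivy:2, Mei:1, Nora:1, Ravi:2, Veda:2. Sum = 10.
n = 8, so closeness = 7/10.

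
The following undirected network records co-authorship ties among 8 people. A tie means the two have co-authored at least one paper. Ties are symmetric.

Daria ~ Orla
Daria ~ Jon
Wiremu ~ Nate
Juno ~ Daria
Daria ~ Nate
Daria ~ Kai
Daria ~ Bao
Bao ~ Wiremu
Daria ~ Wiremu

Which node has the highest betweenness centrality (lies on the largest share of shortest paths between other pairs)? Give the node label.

Unnormalized betweenness of each node: Bao:0, Daria:37/2, Jon:0, Juno:0, Kai:0, Nate:0, Orla:0, Wiremu:1/2.
Daria has the largest value, 37/2, making it the main broker — the node through which the most shortest paths run.

Daria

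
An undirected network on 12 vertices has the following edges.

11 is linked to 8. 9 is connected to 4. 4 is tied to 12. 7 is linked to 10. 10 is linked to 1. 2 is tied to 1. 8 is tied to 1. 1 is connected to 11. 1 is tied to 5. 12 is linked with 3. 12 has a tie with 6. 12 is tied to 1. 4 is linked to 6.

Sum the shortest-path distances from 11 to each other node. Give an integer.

Distances from 11: 1:1, 2:2, 3:3, 4:3, 5:2, 6:3, 7:3, 8:1, 9:4, 10:2, 12:2.
Sum = 1 + 2 + 3 + 3 + 2 + 3 + 3 + 1 + 4 + 2 + 2 = 26.

26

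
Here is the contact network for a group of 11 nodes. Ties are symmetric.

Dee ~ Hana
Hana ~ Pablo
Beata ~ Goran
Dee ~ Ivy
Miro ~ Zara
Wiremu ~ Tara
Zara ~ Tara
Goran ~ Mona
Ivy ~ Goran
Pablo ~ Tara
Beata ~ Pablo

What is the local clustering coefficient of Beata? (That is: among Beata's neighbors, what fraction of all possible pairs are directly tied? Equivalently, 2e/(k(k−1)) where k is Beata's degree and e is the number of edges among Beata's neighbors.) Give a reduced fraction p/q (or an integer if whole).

Beata's neighbors: Goran and Pablo (k = 2).
Possible neighbor pairs: C(2,2) = 1. Edges among them: none → e = 0.
Clustering(Beata) = 0/1.

0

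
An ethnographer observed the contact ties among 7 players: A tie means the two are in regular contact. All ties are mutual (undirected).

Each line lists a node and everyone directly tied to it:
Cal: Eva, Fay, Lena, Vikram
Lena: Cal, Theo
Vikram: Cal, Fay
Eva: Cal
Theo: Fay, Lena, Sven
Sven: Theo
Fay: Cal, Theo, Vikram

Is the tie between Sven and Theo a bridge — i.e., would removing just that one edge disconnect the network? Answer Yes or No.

Yes

Without the Sven–Theo edge there is no alternate route between Sven and Theo, so the network disconnects. It is a bridge.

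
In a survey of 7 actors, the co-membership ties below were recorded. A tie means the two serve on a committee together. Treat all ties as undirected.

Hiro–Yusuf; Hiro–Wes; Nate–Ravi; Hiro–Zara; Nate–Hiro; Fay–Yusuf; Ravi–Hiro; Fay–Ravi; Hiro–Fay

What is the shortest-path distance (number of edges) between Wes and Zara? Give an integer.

One shortest route is Wes – Hiro – Zara, which uses 2 edges, and Wes and Zara are not directly tied, so nothing shorter exists. So d(Wes,Zara) = 2.

2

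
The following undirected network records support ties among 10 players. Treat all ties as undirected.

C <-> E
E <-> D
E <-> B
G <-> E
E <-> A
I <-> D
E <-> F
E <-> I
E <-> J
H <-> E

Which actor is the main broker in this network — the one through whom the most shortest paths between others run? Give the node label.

E

Unnormalized betweenness of each node: A:0, B:0, C:0, D:0, E:35, F:0, G:0, H:0, I:0, J:0.
E has the largest value, 35, making it the main broker — the node through which the most shortest paths run.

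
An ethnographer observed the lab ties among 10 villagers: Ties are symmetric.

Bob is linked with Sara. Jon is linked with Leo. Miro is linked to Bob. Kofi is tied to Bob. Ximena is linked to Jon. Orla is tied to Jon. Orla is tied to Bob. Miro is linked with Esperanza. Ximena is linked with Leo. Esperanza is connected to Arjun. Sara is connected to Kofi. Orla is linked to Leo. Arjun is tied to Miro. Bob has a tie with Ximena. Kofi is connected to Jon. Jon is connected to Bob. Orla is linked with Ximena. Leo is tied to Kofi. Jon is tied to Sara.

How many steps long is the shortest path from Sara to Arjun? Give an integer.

3

One shortest route is Sara – Bob – Miro – Arjun, which uses 3 edges, and at distance 2 from Sara we only reach {Leo, Miro, Orla, Ximena}, which does not include Arjun. So d(Sara,Arjun) = 3.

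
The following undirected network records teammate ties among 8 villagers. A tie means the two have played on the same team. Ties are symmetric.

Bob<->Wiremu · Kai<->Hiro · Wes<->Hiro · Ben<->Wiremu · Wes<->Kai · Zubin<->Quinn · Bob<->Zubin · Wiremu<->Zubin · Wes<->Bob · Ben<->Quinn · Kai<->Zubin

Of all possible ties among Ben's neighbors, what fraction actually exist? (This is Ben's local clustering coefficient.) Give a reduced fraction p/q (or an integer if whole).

Ben's neighbors: Quinn and Wiremu (k = 2).
Possible neighbor pairs: C(2,2) = 1. Edges among them: none → e = 0.
Clustering(Ben) = 0/1.

0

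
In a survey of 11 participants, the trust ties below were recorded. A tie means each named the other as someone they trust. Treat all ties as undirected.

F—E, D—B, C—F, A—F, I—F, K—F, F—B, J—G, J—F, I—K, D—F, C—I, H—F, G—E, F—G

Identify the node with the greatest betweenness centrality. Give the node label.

F

Unnormalized betweenness of each node: A:0, B:0, C:0, D:0, E:0, F:39, G:1/2, H:0, I:1/2, J:0, K:0.
F has the largest value, 39, making it the main broker — the node through which the most shortest paths run.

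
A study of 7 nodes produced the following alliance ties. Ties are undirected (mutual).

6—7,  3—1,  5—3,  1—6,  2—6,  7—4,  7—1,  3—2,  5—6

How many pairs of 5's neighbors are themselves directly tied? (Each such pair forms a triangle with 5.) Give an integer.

0

5's neighbors are 3 and 6, but none of them are tied to each other, so no triangle contains 5.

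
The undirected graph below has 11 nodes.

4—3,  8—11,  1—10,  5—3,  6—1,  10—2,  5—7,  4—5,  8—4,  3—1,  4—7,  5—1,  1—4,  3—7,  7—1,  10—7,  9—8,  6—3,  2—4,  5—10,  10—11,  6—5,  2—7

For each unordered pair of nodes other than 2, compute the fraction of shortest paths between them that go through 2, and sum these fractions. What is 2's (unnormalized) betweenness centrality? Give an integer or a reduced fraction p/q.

Pairs whose geodesics pass through 2 — 4–10: 1/4.
All other pairs contribute 0.
Summing the contributions gives betweenness(2) = 1/4.

1/4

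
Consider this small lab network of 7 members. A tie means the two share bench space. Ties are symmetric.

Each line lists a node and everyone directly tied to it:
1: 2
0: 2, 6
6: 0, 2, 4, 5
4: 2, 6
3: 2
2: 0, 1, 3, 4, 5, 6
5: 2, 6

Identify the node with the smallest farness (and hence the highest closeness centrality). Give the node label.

Farness (sum of distances to all others) for each node — 0:10, 1:11, 2:6, 3:11, 4:10, 5:10, 6:8.
The smallest farness is 6, for 2, so 2 has the highest closeness.

2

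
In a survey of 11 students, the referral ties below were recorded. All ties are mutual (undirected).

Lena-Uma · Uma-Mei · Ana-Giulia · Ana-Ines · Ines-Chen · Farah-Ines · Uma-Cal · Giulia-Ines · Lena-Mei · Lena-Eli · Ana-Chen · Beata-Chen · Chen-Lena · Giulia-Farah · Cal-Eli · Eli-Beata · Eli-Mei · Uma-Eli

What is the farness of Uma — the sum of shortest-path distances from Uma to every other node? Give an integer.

22

Distances from Uma: Ana:3, Beata:2, Cal:1, Chen:2, Eli:1, Farah:4, Giulia:4, Ines:3, Lena:1, Mei:1.
Sum = 3 + 2 + 1 + 2 + 1 + 4 + 4 + 3 + 1 + 1 = 22.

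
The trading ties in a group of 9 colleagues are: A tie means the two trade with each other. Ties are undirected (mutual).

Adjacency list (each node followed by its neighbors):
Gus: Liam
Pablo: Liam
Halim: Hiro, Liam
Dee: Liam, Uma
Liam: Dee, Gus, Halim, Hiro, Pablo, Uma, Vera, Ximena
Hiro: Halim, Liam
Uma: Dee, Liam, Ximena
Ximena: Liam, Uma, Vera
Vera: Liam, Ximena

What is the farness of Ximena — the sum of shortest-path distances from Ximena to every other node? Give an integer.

Distances from Ximena: Dee:2, Gus:2, Halim:2, Hiro:2, Liam:1, Pablo:2, Uma:1, Vera:1.
Sum = 2 + 2 + 2 + 2 + 1 + 2 + 1 + 1 = 13.

13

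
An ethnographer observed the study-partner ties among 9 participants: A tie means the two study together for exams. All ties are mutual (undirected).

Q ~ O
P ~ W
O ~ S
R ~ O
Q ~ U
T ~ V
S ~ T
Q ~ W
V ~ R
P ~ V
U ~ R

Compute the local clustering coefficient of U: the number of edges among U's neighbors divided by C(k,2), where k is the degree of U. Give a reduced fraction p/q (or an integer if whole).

U's neighbors: Q and R (k = 2).
Possible neighbor pairs: C(2,2) = 1. Edges among them: none → e = 0.
Clustering(U) = 0/1.

0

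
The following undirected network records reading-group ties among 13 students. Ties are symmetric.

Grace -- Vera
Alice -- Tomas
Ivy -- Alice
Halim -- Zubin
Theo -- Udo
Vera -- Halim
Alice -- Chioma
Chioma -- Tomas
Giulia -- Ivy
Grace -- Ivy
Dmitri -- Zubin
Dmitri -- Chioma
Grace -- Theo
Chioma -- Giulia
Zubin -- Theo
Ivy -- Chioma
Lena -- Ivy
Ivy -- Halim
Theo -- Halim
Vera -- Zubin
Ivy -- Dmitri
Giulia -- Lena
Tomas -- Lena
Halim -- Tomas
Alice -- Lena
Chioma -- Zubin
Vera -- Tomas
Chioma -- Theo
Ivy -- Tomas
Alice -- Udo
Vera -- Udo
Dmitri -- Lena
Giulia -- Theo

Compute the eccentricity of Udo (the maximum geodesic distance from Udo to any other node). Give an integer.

3

Distances from Udo: Alice:1, Chioma:2, Dmitri:3, Giulia:2, Grace:2, Halim:2, Ivy:2, Lena:2, Theo:1, Tomas:2, Vera:1, Zubin:2.
The largest is 3 (to Dmitri), so the eccentricity of Udo is 3.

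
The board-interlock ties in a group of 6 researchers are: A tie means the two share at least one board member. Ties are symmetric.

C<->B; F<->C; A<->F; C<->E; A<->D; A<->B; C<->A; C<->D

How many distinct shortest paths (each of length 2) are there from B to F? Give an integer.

The shortest distance is 2. The length-2 paths are: B–C–F; B–A–F.
That gives 2 distinct shortest paths.

2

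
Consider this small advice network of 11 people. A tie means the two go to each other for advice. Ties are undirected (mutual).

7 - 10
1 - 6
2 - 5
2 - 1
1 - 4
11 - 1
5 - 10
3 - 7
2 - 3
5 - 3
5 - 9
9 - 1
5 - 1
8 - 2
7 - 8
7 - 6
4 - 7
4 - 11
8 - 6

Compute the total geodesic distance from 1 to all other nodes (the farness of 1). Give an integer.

Distances from 1: 2:1, 3:2, 4:1, 5:1, 6:1, 7:2, 8:2, 9:1, 10:2, 11:1.
Sum = 1 + 2 + 1 + 1 + 1 + 2 + 2 + 1 + 2 + 1 = 14.

14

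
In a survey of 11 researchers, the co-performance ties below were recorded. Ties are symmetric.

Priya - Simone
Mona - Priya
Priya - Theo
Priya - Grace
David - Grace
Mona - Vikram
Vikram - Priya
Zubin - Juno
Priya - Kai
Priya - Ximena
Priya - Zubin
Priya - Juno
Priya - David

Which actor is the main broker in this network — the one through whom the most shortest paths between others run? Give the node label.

Unnormalized betweenness of each node: David:0, Grace:0, Juno:0, Kai:0, Mona:0, Priya:42, Simone:0, Theo:0, Vikram:0, Ximena:0, Zubin:0.
Priya has the largest value, 42, making it the main broker — the node through which the most shortest paths run.

Priya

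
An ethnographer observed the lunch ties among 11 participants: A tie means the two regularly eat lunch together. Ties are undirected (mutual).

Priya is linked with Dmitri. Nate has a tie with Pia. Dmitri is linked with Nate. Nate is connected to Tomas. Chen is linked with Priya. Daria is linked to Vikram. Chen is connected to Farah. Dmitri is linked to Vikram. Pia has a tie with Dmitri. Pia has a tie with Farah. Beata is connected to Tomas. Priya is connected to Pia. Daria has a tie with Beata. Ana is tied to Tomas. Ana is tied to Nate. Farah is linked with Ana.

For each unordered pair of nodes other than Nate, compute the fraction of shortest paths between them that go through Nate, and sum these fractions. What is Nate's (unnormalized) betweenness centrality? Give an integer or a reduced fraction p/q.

26/3

Pairs whose geodesics pass through Nate — Priya–Beata: 2/3; Priya–Tomas: 2/2; Priya–Ana: 2/4; Dmitri–Beata: 1/2; Dmitri–Tomas: 1; Dmitri–Ana: 1; Vikram–Tomas: 1/2; Vikram–Ana: 1; Beata–Pia: 1; Tomas–Pia: 1; Ana–Pia: 1/2.
All other pairs contribute 0.
Summing the contributions gives betweenness(Nate) = 26/3.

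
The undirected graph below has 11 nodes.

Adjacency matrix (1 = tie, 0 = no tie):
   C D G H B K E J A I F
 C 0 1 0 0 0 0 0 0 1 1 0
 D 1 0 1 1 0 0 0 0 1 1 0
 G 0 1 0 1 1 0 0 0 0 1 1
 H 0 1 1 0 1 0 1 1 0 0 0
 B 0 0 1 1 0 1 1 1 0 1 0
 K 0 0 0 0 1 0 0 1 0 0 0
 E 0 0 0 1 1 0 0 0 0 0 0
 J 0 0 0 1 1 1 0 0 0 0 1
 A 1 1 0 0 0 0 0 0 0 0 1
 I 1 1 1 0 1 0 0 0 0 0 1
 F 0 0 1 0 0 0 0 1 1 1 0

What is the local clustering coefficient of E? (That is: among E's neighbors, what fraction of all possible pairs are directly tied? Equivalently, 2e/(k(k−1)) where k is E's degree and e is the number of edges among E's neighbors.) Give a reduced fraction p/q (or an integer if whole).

E's neighbors: B and H (k = 2).
Possible neighbor pairs: C(2,2) = 1. Edges among them: B–H → e = 1.
Clustering(E) = 1/1.

1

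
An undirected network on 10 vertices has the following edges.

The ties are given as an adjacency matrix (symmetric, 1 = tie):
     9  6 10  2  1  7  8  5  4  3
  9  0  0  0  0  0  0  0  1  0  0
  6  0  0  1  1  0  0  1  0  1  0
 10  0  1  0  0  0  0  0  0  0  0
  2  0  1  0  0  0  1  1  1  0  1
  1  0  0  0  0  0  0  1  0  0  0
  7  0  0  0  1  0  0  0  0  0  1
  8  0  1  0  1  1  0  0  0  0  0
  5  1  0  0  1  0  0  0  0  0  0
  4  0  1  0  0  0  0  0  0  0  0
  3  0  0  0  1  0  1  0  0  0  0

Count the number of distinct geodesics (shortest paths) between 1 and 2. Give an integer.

1

The shortest distance is 2, and the only length-2 path is 1–8–2. So there is exactly 1 shortest path.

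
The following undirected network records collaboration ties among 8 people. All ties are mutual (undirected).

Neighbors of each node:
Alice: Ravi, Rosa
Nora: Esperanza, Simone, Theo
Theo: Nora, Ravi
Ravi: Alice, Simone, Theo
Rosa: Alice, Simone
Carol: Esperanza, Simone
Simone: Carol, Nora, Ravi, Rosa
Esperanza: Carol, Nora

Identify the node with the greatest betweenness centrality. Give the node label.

Simone

Unnormalized betweenness of each node: Alice:5/6, Carol:26/15, Esperanza:5/6, Nora:143/30, Ravi:143/30, Rosa:26/15, Simone:299/30, Theo:41/30.
Simone has the largest value, 299/30, making it the main broker — the node through which the most shortest paths run.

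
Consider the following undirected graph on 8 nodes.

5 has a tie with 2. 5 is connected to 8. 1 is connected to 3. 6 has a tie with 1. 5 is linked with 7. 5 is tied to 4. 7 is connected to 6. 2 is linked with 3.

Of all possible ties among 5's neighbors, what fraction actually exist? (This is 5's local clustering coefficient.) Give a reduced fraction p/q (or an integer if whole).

5's neighbors: 2, 4, 7, and 8 (k = 4).
Possible neighbor pairs: C(4,2) = 6. Edges among them: none → e = 0.
Clustering(5) = 0/6 = 0.

0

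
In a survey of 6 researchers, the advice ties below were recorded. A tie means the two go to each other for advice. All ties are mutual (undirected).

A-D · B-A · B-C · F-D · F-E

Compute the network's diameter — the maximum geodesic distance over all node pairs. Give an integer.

5

Eccentricity of each node (its greatest distance to any other): A:3, B:4, C:5, D:3, E:5, F:4.
The maximum eccentricity is 5, realized for instance by the pair C–E via C – B – A – D – F – E. So the diameter is 5.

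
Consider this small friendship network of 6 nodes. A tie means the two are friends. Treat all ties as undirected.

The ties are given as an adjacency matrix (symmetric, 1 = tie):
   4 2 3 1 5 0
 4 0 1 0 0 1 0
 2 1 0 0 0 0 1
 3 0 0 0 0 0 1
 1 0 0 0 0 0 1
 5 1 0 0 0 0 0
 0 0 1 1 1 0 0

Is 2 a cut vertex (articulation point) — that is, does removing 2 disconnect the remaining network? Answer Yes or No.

Yes

Removing 2 leaves {4 and 5} with no path to {0, 1, and 3}, so the network splits into 2 components. 2 is a cut vertex.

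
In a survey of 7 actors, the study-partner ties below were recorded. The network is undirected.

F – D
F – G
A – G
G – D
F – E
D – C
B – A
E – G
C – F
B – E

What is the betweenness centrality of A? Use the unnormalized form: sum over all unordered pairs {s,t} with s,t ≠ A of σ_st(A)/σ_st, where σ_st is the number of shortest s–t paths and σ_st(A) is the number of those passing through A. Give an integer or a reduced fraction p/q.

Pairs whose geodesics pass through A — D–B: 1/3; B–G: 1/2.
All other pairs contribute 0.
Summing the contributions gives betweenness(A) = 5/6.

5/6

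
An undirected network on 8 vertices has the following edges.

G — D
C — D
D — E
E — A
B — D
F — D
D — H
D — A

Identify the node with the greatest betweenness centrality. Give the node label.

D

Unnormalized betweenness of each node: A:0, B:0, C:0, D:20, E:0, F:0, G:0, H:0.
D has the largest value, 20, making it the main broker — the node through which the most shortest paths run.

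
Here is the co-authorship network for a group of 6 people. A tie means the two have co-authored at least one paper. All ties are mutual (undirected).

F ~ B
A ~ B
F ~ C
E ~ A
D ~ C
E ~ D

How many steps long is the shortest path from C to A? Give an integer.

One shortest route is C – F – B – A, which uses 3 edges, and at distance 2 from C we only reach {B, E}, which does not include A. So d(C,A) = 3.

3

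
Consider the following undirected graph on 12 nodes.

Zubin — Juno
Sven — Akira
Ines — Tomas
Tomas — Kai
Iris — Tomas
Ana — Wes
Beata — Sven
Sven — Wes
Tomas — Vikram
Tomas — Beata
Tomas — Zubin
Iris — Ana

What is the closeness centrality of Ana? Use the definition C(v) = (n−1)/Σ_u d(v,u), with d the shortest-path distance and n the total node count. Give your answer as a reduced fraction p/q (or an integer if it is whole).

Distances from Ana: Akira:3, Beata:3, Ines:3, Iris:1, Juno:4, Kai:3, Sven:2, Tomas:2, Vikram:3, Wes:1, Zubin:3. Sum = 28.
n = 12, so closeness = 11/28.

11/28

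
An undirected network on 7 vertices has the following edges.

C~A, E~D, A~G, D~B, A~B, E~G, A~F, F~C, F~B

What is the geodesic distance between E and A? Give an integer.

One shortest route is E – G – A, which uses 2 edges, and E and A are not directly tied, so nothing shorter exists. So d(E,A) = 2.

2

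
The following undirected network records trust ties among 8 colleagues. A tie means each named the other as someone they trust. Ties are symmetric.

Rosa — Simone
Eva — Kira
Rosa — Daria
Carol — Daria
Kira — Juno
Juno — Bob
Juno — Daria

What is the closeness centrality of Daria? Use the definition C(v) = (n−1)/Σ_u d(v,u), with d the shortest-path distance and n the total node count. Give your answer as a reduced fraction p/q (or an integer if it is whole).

Distances from Daria: Bob:2, Carol:1, Eva:3, Juno:1, Kira:2, Rosa:1, Simone:2. Sum = 12.
n = 8, so closeness = 7/12.

7/12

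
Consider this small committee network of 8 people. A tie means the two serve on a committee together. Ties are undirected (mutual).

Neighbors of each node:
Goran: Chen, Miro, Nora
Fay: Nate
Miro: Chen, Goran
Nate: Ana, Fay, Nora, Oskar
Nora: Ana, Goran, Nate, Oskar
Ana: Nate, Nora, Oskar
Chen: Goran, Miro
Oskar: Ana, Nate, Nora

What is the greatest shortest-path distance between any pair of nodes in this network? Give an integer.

4

Eccentricity of each node (its greatest distance to any other): Ana:3, Chen:4, Fay:4, Goran:3, Miro:4, Nate:3, Nora:2, Oskar:3.
The maximum eccentricity is 4, realized for instance by the pair Fay–Chen via Fay – Nate – Nora – Goran – Chen. So the diameter is 4.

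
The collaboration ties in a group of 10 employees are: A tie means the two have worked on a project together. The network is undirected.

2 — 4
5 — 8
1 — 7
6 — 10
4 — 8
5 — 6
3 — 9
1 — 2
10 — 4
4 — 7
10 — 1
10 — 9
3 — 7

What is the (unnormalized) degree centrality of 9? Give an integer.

9 is directly tied to 3 and 10. That is 2 neighbors, so the degree of 9 is 2.

2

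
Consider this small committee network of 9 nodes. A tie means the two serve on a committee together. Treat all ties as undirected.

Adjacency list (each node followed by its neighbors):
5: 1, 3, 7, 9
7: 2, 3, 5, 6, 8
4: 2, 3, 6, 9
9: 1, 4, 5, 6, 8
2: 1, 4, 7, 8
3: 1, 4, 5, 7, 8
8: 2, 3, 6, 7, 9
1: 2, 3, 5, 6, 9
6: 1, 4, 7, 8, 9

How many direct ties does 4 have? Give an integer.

4 is directly tied to 2, 3, 6, and 9. That is 4 neighbors, so the degree of 4 is 4.

4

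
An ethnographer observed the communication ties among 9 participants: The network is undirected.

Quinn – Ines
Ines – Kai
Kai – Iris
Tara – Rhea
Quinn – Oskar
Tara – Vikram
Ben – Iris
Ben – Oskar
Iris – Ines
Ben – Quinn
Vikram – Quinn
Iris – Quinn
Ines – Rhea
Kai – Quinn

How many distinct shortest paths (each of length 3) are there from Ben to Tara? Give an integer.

The shortest distance is 3, and the only length-3 path is Ben–Quinn–Vikram–Tara. So there is exactly 1 shortest path.

1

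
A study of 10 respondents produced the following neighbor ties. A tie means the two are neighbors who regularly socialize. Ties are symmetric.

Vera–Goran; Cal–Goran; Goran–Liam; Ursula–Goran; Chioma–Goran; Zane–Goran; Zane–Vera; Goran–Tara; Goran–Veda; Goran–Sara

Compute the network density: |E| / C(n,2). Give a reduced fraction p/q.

There are 10 edges and 10 nodes, so the maximum possible is C(10,2) = 45.
Density = 10/45 = 2/9.

2/9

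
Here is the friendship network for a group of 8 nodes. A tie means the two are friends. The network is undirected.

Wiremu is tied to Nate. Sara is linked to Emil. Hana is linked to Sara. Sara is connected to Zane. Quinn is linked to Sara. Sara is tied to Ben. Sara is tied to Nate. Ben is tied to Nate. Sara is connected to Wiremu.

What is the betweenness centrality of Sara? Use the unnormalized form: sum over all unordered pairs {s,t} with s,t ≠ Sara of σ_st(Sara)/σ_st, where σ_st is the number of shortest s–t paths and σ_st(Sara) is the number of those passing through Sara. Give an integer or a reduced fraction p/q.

37/2

Pairs whose geodesics pass through Sara — Wiremu–Ben: 1/2; Wiremu–Quinn: 1; Wiremu–Emil: 1; Wiremu–Zane: 1; Wiremu–Hana: 1; Nate–Quinn: 1; Nate–Emil: 1; Nate–Zane: 1; Nate–Hana: 1; Ben–Quinn: 1; Ben–Emil: 1; Ben–Zane: 1; Ben–Hana: 1; Quinn–Emil: 1 … (+5 more pairs).
All other pairs contribute 0.
Summing the contributions gives betweenness(Sara) = 37/2.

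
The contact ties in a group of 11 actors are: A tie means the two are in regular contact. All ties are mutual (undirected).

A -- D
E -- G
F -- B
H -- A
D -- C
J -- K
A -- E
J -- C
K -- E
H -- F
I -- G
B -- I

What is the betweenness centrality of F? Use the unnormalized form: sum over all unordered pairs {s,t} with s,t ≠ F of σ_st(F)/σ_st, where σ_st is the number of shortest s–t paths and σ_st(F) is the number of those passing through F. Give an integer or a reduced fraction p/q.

Pairs whose geodesics pass through F — I–H: 1; B–H: 1; B–A: 1; B–D: 1; B–C: 1.
All other pairs contribute 0.
Summing the contributions gives betweenness(F) = 5.

5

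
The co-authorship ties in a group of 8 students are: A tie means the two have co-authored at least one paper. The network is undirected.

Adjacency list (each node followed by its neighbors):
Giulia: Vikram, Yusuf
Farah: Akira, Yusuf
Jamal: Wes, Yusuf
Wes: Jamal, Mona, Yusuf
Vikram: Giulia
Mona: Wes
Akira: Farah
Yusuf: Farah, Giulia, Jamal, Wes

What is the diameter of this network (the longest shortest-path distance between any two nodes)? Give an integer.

Eccentricity of each node (its greatest distance to any other): Akira:4, Farah:3, Giulia:3, Jamal:3, Mona:4, Vikram:4, Wes:3, Yusuf:2.
The maximum eccentricity is 4, realized for instance by the pair Vikram–Mona via Vikram – Giulia – Yusuf – Wes – Mona. So the diameter is 4.

4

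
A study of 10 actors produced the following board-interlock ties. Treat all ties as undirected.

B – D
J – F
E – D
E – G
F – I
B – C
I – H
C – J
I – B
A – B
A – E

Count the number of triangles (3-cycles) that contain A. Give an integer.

A's neighbors are B and E, but none of them are tied to each other, so no triangle contains A.

0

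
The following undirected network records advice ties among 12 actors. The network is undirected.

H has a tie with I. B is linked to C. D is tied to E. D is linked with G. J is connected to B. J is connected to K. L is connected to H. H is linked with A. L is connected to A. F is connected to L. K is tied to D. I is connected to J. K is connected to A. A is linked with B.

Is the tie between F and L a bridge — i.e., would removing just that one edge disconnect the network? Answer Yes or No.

Yes

Without the F–L edge there is no alternate route between F and L, so the network disconnects. It is a bridge.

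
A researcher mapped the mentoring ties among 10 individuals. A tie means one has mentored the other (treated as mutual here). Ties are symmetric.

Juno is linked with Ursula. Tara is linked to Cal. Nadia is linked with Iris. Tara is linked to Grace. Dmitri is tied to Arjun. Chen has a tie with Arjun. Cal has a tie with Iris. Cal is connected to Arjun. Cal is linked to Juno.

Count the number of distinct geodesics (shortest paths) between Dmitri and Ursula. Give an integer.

1

The shortest distance is 4, and the only length-4 path is Dmitri–Arjun–Cal–Juno–Ursula. So there is exactly 1 shortest path.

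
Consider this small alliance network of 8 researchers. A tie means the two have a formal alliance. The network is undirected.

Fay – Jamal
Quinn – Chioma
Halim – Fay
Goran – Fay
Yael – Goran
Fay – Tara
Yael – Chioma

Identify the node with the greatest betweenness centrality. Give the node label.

Unnormalized betweenness of each node: Chioma:6, Fay:15, Goran:12, Halim:0, Jamal:0, Quinn:0, Tara:0, Yael:10.
Fay has the largest value, 15, making it the main broker — the node through which the most shortest paths run.

Fay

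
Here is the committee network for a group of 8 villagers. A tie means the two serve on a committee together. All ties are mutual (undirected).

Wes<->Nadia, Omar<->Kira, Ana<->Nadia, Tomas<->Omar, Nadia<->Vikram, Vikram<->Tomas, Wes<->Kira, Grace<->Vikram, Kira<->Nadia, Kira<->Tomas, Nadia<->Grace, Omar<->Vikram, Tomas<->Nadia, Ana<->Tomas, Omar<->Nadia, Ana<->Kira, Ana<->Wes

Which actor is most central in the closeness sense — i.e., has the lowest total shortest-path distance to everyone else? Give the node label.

Nadia

Farness (sum of distances to all others) for each node — Ana:10, Grace:12, Kira:9, Nadia:7, Omar:10, Tomas:9, Vikram:10, Wes:11.
The smallest farness is 7, for Nadia, so Nadia has the highest closeness.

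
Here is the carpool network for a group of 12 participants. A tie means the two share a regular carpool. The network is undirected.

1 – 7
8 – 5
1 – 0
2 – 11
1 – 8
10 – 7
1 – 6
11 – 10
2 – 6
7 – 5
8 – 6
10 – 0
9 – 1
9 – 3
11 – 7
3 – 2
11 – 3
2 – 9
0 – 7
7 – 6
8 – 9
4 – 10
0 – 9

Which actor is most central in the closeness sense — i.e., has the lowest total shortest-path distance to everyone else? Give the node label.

7

Farness (sum of distances to all others) for each node — 0:18, 1:18, 2:20, 3:21, 4:29, 5:23, 6:19, 7:16, 8:22, 9:18, 10:19, 11:19.
The smallest farness is 16, for 7, so 7 has the highest closeness.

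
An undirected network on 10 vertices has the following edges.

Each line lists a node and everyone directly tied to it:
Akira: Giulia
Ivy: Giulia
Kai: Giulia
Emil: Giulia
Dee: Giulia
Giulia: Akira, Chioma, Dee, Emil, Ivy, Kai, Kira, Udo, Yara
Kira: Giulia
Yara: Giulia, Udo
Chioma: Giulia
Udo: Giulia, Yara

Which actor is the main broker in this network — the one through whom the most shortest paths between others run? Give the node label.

Giulia

Unnormalized betweenness of each node: Akira:0, Chioma:0, Dee:0, Emil:0, Giulia:35, Ivy:0, Kai:0, Kira:0, Udo:0, Yara:0.
Giulia has the largest value, 35, making it the main broker — the node through which the most shortest paths run.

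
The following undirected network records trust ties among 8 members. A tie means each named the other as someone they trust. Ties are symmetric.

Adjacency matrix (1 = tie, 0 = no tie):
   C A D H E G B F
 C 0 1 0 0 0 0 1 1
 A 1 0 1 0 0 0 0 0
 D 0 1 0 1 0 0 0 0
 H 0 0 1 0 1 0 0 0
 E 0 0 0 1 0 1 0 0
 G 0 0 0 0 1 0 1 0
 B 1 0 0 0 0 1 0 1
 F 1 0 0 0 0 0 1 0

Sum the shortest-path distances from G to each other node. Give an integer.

Distances from G: A:3, B:1, C:2, D:3, E:1, F:2, H:2.
Sum = 3 + 1 + 2 + 3 + 1 + 2 + 2 = 14.

14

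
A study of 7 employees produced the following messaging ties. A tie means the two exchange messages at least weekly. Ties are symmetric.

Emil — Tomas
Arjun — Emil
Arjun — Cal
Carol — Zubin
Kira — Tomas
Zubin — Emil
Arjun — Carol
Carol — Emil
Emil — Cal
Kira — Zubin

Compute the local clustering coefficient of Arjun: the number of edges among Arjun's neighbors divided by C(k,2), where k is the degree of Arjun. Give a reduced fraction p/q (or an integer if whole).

Arjun's neighbors: Cal, Carol, and Emil (k = 3).
Possible neighbor pairs: C(3,2) = 3. Edges among them: Cal–Emil, Carol–Emil → e = 2.
Clustering(Arjun) = 2/3.

2/3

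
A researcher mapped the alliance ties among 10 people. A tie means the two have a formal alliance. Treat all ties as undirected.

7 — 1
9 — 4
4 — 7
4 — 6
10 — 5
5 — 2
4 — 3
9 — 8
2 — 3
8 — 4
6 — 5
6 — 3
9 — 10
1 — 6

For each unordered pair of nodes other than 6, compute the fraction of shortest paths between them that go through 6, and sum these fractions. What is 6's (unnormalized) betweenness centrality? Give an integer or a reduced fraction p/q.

Pairs whose geodesics pass through 6 — 4–5: 1; 4–1: 1/2; 8–5: 1/2; 8–1: 1/2; 9–1: 1/2; 10–3: 1/3; 10–1: 1; 5–3: 1/2; 5–1: 1; 5–7: 2/2; 2–1: 2/2; 3–1: 1.
All other pairs contribute 0.
Summing the contributions gives betweenness(6) = 53/6.

53/6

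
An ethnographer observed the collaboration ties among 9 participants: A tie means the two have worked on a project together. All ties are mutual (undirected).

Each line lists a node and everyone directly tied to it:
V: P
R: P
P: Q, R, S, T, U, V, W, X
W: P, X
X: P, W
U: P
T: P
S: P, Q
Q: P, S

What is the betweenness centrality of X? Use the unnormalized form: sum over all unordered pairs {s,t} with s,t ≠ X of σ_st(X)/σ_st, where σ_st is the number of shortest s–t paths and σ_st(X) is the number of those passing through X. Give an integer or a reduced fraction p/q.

0

No shortest path between any pair of other nodes passes through X.
Summing the contributions gives betweenness(X) = 0.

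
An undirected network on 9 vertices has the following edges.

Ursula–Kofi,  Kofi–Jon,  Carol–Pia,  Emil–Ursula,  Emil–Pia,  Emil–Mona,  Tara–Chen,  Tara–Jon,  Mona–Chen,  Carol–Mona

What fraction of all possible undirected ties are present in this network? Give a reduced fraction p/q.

There are 10 edges and 9 nodes, so the maximum possible is C(9,2) = 36.
Density = 10/36 = 5/18.

5/18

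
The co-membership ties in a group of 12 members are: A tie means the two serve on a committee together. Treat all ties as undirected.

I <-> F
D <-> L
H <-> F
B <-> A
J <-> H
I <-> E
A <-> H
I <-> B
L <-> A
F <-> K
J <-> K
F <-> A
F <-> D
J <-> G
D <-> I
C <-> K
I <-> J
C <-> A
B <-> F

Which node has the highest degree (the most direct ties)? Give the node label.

Degrees — A:5, B:3, C:2, D:3, E:1, F:6, G:1, H:3, I:5, J:4, K:3, L:2.
The maximum is 6, attained only by F.

F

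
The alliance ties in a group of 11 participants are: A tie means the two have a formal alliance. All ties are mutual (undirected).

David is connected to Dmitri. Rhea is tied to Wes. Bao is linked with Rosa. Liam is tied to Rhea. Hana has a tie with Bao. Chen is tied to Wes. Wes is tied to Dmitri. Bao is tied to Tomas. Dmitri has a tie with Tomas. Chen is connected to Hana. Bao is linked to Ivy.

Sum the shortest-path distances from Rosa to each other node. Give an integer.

32

Distances from Rosa: Bao:1, Chen:3, David:4, Dmitri:3, Hana:2, Ivy:2, Liam:6, Rhea:5, Tomas:2, Wes:4.
Sum = 1 + 3 + 4 + 3 + 2 + 2 + 6 + 5 + 2 + 4 = 32.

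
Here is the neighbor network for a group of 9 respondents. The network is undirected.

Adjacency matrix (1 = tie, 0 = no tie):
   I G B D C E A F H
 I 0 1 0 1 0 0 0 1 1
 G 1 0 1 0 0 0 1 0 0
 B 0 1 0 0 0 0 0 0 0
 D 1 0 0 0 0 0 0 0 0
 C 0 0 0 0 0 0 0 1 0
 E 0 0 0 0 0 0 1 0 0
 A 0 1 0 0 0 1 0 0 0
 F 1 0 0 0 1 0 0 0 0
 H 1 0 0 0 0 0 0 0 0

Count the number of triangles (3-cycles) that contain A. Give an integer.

A's neighbors are E and G, but none of them are tied to each other, so no triangle contains A.

0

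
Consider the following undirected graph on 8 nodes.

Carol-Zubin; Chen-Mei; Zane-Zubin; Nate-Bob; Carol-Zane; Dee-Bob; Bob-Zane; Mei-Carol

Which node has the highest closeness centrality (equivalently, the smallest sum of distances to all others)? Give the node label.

Zane

Farness (sum of distances to all others) for each node — Bob:14, Carol:13, Chen:23, Dee:20, Mei:17, Nate:20, Zane:12, Zubin:15.
The smallest farness is 12, for Zane, so Zane has the highest closeness.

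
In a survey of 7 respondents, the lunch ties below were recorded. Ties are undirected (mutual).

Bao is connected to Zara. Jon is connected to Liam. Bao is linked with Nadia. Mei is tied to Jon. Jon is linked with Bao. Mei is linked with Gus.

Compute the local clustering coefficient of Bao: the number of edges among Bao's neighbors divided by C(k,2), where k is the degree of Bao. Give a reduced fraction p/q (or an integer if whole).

Bao's neighbors: Jon, Nadia, and Zara (k = 3).
Possible neighbor pairs: C(3,2) = 3. Edges among them: none → e = 0.
Clustering(Bao) = 0/3 = 0.

0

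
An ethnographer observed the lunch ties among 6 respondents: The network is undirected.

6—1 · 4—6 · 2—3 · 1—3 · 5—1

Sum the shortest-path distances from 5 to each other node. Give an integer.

Distances from 5: 1:1, 2:3, 3:2, 4:3, 6:2.
Sum = 1 + 3 + 2 + 3 + 2 = 11.

11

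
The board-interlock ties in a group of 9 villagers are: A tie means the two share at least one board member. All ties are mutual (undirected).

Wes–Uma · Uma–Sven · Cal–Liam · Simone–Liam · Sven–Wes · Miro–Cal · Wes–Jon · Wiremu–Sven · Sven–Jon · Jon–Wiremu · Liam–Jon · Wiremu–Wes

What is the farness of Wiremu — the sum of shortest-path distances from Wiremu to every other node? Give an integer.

Distances from Wiremu: Cal:3, Jon:1, Liam:2, Miro:4, Simone:3, Sven:1, Uma:2, Wes:1.
Sum = 3 + 1 + 2 + 4 + 3 + 1 + 2 + 1 = 17.

17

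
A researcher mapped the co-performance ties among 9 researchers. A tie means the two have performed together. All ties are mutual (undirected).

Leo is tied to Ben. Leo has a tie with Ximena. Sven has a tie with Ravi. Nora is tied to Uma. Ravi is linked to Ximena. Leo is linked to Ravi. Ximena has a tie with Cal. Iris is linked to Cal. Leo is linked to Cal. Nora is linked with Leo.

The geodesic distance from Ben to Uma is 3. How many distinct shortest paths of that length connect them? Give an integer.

The shortest distance is 3, and the only length-3 path is Ben–Leo–Nora–Uma. So there is exactly 1 shortest path.

1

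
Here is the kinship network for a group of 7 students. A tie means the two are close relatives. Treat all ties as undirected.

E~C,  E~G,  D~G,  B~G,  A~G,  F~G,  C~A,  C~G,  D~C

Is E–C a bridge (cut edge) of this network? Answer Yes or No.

Even without that edge, E still reaches C via E – G – C, so the network stays connected. Not a bridge.

No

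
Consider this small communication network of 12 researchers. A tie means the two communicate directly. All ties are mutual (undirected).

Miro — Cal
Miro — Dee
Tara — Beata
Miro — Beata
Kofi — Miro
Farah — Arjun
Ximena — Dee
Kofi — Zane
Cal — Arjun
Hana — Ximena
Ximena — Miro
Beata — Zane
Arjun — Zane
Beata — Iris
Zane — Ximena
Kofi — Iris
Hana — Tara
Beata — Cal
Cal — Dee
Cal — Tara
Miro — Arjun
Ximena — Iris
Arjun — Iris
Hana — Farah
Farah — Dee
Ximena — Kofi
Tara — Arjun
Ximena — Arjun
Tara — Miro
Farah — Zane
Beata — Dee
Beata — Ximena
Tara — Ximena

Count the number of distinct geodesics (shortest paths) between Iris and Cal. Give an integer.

2

The shortest distance is 2. The length-2 paths are: Iris–Arjun–Cal; Iris–Beata–Cal.
That gives 2 distinct shortest paths.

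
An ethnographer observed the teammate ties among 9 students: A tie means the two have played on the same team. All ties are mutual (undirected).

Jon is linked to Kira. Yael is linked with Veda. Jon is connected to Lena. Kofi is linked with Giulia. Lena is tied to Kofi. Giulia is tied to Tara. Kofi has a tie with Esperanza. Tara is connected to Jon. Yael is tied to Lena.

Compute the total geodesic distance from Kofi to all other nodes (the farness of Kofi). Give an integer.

Distances from Kofi: Esperanza:1, Giulia:1, Jon:2, Kira:3, Lena:1, Tara:2, Veda:3, Yael:2.
Sum = 1 + 1 + 2 + 3 + 1 + 2 + 3 + 2 = 15.

15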